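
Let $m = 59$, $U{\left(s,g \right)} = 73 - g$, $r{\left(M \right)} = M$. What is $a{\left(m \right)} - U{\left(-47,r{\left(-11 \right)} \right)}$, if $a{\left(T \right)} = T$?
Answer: $-25$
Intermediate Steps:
$a{\left(m \right)} - U{\left(-47,r{\left(-11 \right)} \right)} = 59 - \left(73 - -11\right) = 59 - \left(73 + 11\right) = 59 - 84 = -25$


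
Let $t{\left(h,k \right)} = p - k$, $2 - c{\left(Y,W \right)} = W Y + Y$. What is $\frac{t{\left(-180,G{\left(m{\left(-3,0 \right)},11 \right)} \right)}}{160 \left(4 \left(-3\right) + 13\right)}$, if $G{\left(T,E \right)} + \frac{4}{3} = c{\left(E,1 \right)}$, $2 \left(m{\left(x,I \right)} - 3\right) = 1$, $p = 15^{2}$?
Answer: $\frac{739}{480} \approx 1.5396$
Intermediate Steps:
$p = 225$
$m{\left(x,I \right)} = \frac{7}{2}$ ($m{\left(x,I \right)} = 3 + \frac{1}{2} \cdot 1 = 3 + \frac{1}{2} = \frac{7}{2}$)
$c{\left(Y,W \right)} = 2 - Y - W Y$ ($c{\left(Y,W \right)} = 2 - \left(W Y + Y\right) = 2 - \left(Y + W Y\right) = 2 - Y - W Y$)
$G{\left(T,E \right)} = \frac{2}{3} - 2 E$ ($G{\left(T,E \right)} = - \frac{4}{3} - \left(-2 + 2 E\right) = \frac{2}{3} - 2 E$)
$t{\left(h,k \right)} = 225 - k$
$\frac{t{\left(-180,G{\left(m{\left(-3,0 \right)},11 \right)} \right)}}{160 \left(4 \left(-3\right) + 13\right)} = \frac{225 - \left(\frac{2}{3} - 22\right)}{160 \left(4 \left(-3\right) + 13\right)} = \frac{225 - \left(\frac{2}{3} - 22\right)}{160 \left(-12 + 13\right)} = \frac{225 - - \frac{64}{3}}{160 \cdot 1} = \frac{225 + \frac{64}{3}}{160} = \frac{739}{3} \cdot \frac{1}{160} = \frac{739}{480}$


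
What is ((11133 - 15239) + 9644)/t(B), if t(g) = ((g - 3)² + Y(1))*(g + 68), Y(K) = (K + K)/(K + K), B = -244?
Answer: -2769/5368880 ≈ -0.00051575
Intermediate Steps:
Y(K) = 1 (Y(K) = (2*K)/((2*K)) = (2*K)*(1/(2*K)) = 1)
t(g) = (1 + (-3 + g)²)*(68 + g) (t(g) = ((g - 3)² + 1)*(g + 68) = ((-3 + g)² + 1)*(68 + g) = (1 + (-3 + g)²)*(68 + g))
((11133 - 15239) + 9644)/t(B) = ((11133 - 15239) + 9644)/(680 + (-244)³ - 398*(-244) + 62*(-244)²) = (-4106 + 9644)/(680 - 14526784 + 97112 + 62*59536) = 5538/(680 - 14526784 + 97112 + 3691232) = 5538/(-10737760) = 5538*(-1/10737760) = -2769/5368880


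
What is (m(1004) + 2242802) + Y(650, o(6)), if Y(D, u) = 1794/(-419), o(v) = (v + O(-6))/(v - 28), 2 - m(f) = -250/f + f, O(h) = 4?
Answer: 471534880187/210338 ≈ 2.2418e+6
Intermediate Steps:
m(f) = 2 - f + 250/f (m(f) = 2 - (-250/f + f) = 2 - (f - 250/f) = 2 + (-f + 250/f) = 2 - f + 250/f)
o(v) = (4 + v)/(-28 + v) (o(v) = (v + 4)/(v - 28) = (4 + v)/(-28 + v))
Y(D, u) = -1794/419 (Y(D, u) = 1794*(-1/419) = -1794/419)
(m(1004) + 2242802) + Y(650, o(6)) = ((2 - 1*1004 + 250/1004) + 2242802) - 1794/419 = ((2 - 1004 + 250*(1/1004)) + 2242802) - 1794/419 = ((2 - 1004 + 125/502) + 2242802) - 1794/419 = (-502879/502 + 2242802) - 1794/419 = 1125383725/502 - 1794/419 = 471534880187/210338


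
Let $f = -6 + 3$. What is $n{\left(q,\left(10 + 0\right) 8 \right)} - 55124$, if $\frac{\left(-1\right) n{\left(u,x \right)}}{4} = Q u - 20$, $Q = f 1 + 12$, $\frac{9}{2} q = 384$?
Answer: $-58116$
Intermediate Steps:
$f = -3$
$q = \frac{256}{3}$ ($q = \frac{2}{9} \cdot 384 = \frac{256}{3} \approx 85.333$)
$Q = 9$ ($Q = \left(-3\right) 1 + 12 = -3 + 12 = 9$)
$n{\left(u,x \right)} = 80 - 36 u$ ($n{\left(u,x \right)} = - 4 \left(9 u - 20\right) = - 4 \left(-20 + 9 u\right) = 80 - 36 u$)
$n{\left(q,\left(10 + 0\right) 8 \right)} - 55124 = \left(80 - 3072\right) - 55124 = \left(80 - 3072\right) + \left(-213485 + 158361\right) = -2992 - 55124 = -58116$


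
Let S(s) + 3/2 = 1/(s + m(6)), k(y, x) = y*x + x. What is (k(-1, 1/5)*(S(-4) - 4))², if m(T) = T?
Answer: 0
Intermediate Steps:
k(y, x) = x + x*y (k(y, x) = x*y + x = x + x*y)
S(s) = -3/2 + 1/(6 + s) (S(s) = -3/2 + 1/(s + 6) = -3/2 + 1/(6 + s))
(k(-1, 1/5)*(S(-4) - 4))² = (((1/5)*(1 - 1))*((-16 - 3*(-4))/(2*(6 - 4)) - 4))² = (((1*(⅕))*0)*((½)*(-16 + 12)/2 - 4))² = (((⅕)*0)*((½)*(½)*(-4) - 4))² = (0*(-1 - 4))² = (0*(-5))² = 0² = 0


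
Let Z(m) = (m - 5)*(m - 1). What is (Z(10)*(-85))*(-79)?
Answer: 302175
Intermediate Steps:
Z(m) = (-1 + m)*(-5 + m) (Z(m) = (-5 + m)*(-1 + m) = (-1 + m)*(-5 + m))
(Z(10)*(-85))*(-79) = ((5 + 10**2 - 6*10)*(-85))*(-79) = ((5 + 100 - 60)*(-85))*(-79) = (45*(-85))*(-79) = -3825*(-79) = 302175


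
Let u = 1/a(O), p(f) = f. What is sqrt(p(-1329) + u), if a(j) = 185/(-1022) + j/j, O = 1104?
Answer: I*sqrt(103355643)/279 ≈ 36.439*I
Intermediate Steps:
a(j) = 837/1022 (a(j) = 185*(-1/1022) + 1 = -185/1022 + 1 = 837/1022)
u = 1022/837 (u = 1/(837/1022) = 1022/837 ≈ 1.2210)
sqrt(p(-1329) + u) = sqrt(-1329 + 1022/837) = sqrt(-1111351/837) = I*sqrt(103355643)/279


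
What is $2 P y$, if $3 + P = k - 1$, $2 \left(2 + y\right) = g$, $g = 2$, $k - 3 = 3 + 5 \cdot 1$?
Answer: $-14$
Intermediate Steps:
$k = 11$ ($k = 3 + \left(3 + 5 \cdot 1\right) = 3 + \left(3 + 5\right) = 3 + 8 = 11$)
$y = -1$ ($y = -2 + \frac{1}{2} \cdot 2 = -2 + 1 = -1$)
$P = 7$ ($P = -3 + \left(11 - 1\right) = -3 + 10 = 7$)
$2 P y = 2 \cdot 7 \left(-1\right) = 14 \left(-1\right) = -14$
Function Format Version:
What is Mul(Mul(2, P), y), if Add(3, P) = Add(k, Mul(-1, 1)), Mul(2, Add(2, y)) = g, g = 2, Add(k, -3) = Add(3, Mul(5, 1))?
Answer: -14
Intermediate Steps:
k = 11 (k = Add(3, Add(3, Mul(5, 1))) = Add(3, Add(3, 5)) = Add(3, 8) = 11)
y = -1 (y = Add(-2, Mul(Rational(1, 2), 2)) = Add(-2, 1) = -1)
P = 7 (P = Add(-3, Add(11, Mul(-1, 1))) = Add(-3, Add(11, -1)) = Add(-3, 10) = 7)
Mul(Mul(2, P), y) = Mul(Mul(2, 7), -1) = Mul(14, -1) = -14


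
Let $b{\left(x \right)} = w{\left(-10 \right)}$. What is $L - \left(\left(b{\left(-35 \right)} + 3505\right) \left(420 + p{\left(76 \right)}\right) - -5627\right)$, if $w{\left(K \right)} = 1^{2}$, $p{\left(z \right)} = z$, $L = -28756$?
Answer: $-1773359$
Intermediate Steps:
$w{\left(K \right)} = 1$
$b{\left(x \right)} = 1$
$L - \left(\left(b{\left(-35 \right)} + 3505\right) \left(420 + p{\left(76 \right)}\right) - -5627\right) = -28756 - \left(\left(1 + 3505\right) \left(420 + 76\right) - -5627\right) = -28756 - \left(3506 \cdot 496 + 5627\right) = -28756 - \left(1738976 + 5627\right) = -28756 - 1744603 = -1773359$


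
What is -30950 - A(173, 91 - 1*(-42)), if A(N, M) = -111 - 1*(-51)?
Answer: -30890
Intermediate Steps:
A(N, M) = -60 (A(N, M) = -111 + 51 = -60)
-30950 - A(173, 91 - 1*(-42)) = -30950 - 1*(-60) = -30950 + 60 = -30890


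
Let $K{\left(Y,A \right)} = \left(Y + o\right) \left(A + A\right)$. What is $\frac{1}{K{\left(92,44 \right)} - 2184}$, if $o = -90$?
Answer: $- \frac{1}{2008} \approx -0.00049801$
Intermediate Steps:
$K{\left(Y,A \right)} = 2 A \left(-90 + Y\right)$ ($K{\left(Y,A \right)} = \left(Y - 90\right) \left(A + A\right) = \left(-90 + Y\right) 2 A = 2 A \left(-90 + Y\right)$)
$\frac{1}{K{\left(92,44 \right)} - 2184} = \frac{1}{2 \cdot 44 \left(-90 + 92\right) - 2184} = \frac{1}{2 \cdot 44 \cdot 2 - 2184} = \frac{1}{176 - 2184} = \frac{1}{-2008} = - \frac{1}{2008}$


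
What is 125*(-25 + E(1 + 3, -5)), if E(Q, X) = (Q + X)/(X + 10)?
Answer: -3150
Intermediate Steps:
E(Q, X) = (Q + X)/(10 + X)
125*(-25 + E(1 + 3, -5)) = 125*(-25 + ((1 + 3) - 5)/(10 - 5)) = 125*(-25 + (4 - 5)/5) = 125*(-25 + (⅕)*(-1)) = 125*(-25 - ⅕) = 125*(-126/5) = -3150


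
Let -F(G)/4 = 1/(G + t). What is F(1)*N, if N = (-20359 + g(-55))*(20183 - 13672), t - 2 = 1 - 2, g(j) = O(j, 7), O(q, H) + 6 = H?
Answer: 265101876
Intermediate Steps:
O(q, H) = -6 + H
g(j) = 1 (g(j) = -6 + 7 = 1)
t = 1 (t = 2 + (1 - 2) = 2 - 1 = 1)
N = -132550938 (N = (-20359 + 1)*(20183 - 13672) = -20358*6511 = -132550938)
F(G) = -4/(1 + G) (F(G) = -4/(G + 1) = -4/(1 + G))
F(1)*N = -4/(1 + 1)*(-132550938) = -4/2*(-132550938) = -4*1/2*(-132550938) = -2*(-132550938) = 265101876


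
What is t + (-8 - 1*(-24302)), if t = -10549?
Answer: 13745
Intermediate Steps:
t + (-8 - 1*(-24302)) = -10549 + (-8 - 1*(-24302)) = -10549 + (-8 + 24302) = -10549 + 24294 = 13745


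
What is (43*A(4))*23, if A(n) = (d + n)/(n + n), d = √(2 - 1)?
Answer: 4945/8 ≈ 618.13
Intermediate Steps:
d = 1 (d = √1 = 1)
A(n) = (1 + n)/(2*n) (A(n) = (1 + n)/(n + n) = (1 + n)/((2*n)) = (1 + n)*(1/(2*n)) = (1 + n)/(2*n))
(43*A(4))*23 = (43*((½)*(1 + 4)/4))*23 = (43*((½)*(¼)*5))*23 = (43*(5/8))*23 = (215/8)*23 = 4945/8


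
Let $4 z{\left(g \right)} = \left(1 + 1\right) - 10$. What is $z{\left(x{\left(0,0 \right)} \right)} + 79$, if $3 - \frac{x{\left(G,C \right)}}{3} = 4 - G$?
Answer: $77$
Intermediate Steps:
$x{\left(G,C \right)} = -3 + 3 G$ ($x{\left(G,C \right)} = 9 - 3 \left(4 - G\right) = 9 + \left(-12 + 3 G\right) = -3 + 3 G$)
$z{\left(g \right)} = -2$ ($z{\left(g \right)} = \frac{\left(1 + 1\right) - 10}{4} = \frac{2 - 10}{4} = \frac{1}{4} \left(-8\right) = -2$)
$z{\left(x{\left(0,0 \right)} \right)} + 79 = -2 + 79 = 77$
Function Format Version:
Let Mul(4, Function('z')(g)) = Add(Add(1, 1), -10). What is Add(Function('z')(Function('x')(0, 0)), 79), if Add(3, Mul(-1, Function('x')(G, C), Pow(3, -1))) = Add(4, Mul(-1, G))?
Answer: 77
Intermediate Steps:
Function('x')(G, C) = Add(-3, Mul(3, G)) (Function('x')(G, C) = Add(9, Mul(-3, Add(4, Mul(-1, G)))) = Add(9, Add(-12, Mul(3, G))) = Add(-3, Mul(3, G)))
Function('z')(g) = -2 (Function('z')(g) = Mul(Rational(1, 4), Add(Add(1, 1), -10)) = Mul(Rational(1, 4), Add(2, -10)) = Mul(Rational(1, 4), -8) = -2)
Add(Function('z')(Function('x')(0, 0)), 79) = Add(-2, 79) = 77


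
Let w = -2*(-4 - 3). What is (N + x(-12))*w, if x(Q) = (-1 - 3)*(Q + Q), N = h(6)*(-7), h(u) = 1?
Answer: 1246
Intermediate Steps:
w = 14 (w = -2*(-7) = 14)
N = -7 (N = 1*(-7) = -7)
x(Q) = -8*Q
(N + x(-12))*w = (-7 - 8*(-12))*14 = (-7 + 96)*14 = 89*14 = 1246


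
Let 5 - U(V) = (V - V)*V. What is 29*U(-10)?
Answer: 145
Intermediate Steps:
U(V) = 5 (U(V) = 5 - (V - V)*V = 5 - 0*V = 5 - 1*0 = 5 + 0 = 5)
29*U(-10) = 29*5 = 145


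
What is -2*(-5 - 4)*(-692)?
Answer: -12456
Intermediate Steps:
-2*(-5 - 4)*(-692) = -2*(-9)*(-692) = 18*(-692) = -12456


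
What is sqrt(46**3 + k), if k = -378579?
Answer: I*sqrt(281243) ≈ 530.32*I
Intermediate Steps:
sqrt(46**3 + k) = sqrt(46**3 - 378579) = sqrt(97336 - 378579) = sqrt(-281243) = I*sqrt(281243)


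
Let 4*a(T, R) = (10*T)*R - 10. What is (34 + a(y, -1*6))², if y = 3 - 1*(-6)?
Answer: 42849/4 ≈ 10712.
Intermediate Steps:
y = 9 (y = 3 + 6 = 9)
a(T, R) = -5/2 + 5*R*T/2 (a(T, R) = ((10*T)*R - 10)/4 = (10*R*T - 10)/4 = (-10 + 10*R*T)/4 = -5/2 + 5*R*T/2)
(34 + a(y, -1*6))² = (34 + (-5/2 + (5/2)*(-1*6)*9))² = (34 + (-5/2 + (5/2)*(-6)*9))² = (34 + (-5/2 - 135))² = (34 - 275/2)² = (-207/2)² = 42849/4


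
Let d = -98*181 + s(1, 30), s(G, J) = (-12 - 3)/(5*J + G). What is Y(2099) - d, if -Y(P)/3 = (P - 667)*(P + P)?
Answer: -2720547355/151 ≈ -1.8017e+7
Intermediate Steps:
s(G, J) = -15/(G + 5*J)
Y(P) = -6*P*(-667 + P) (Y(P) = -3*(P - 667)*(P + P) = -3*(-667 + P)*2*P = -6*P*(-667 + P))
d = -2678453/151 (d = -98*181 - 15/(1 + 5*30) = -17738 - 15/(1 + 150) = -17738 - 15/151 = -2678453/151 ≈ -17738.)
Y(2099) - d = 6*2099*(667 - 1*2099) - 1*(-2678453/151) = 6*2099*(667 - 2099) + 2678453/151 = 6*2099*(-1432) + 2678453/151 = -18034608 + 2678453/151 = -2720547355/151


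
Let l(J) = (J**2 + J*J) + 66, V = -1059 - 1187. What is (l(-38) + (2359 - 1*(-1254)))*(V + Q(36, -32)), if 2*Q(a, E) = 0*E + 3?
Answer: -29479263/2 ≈ -1.4740e+7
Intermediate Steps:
Q(a, E) = 3/2 (Q(a, E) = (0*E + 3)/2 = (0 + 3)/2 = (1/2)*3 = 3/2)
V = -2246
l(J) = 66 + 2*J**2 (l(J) = (J**2 + J**2) + 66 = 2*J**2 + 66 = 66 + 2*J**2)
(l(-38) + (2359 - 1*(-1254)))*(V + Q(36, -32)) = ((66 + 2*(-38)**2) + (2359 - 1*(-1254)))*(-2246 + 3/2) = ((66 + 2*1444) + (2359 + 1254))*(-4489/2) = ((66 + 2888) + 3613)*(-4489/2) = (2954 + 3613)*(-4489/2) = 6567*(-4489/2) = -29479263/2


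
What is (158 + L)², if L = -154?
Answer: 16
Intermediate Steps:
(158 + L)² = (158 - 154)² = 4² = 16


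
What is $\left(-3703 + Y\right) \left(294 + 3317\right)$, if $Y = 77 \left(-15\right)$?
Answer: $-17542238$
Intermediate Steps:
$Y = -1155$
$\left(-3703 + Y\right) \left(294 + 3317\right) = \left(-3703 - 1155\right) \left(294 + 3317\right) = \left(-4858\right) 3611 = -17542238$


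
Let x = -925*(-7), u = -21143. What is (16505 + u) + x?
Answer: 1837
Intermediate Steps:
x = 6475
(16505 + u) + x = (16505 - 21143) + 6475 = -4638 + 6475 = 1837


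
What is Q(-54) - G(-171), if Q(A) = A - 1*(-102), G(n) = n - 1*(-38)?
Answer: 181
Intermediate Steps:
G(n) = 38 + n (G(n) = n + 38 = 38 + n)
Q(A) = 102 + A (Q(A) = A + 102 = 102 + A)
Q(-54) - G(-171) = (102 - 54) - (38 - 171) = 48 - 1*(-133) = 48 + 133 = 181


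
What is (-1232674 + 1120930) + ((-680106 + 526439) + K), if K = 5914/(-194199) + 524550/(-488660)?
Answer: -2518688762557343/9489728334 ≈ -2.6541e+5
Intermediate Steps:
K = -10475702069/9489728334 (K = 5914*(-1/194199) + 524550*(-1/488660) = -5914/194199 - 52455/48866 = -10475702069/9489728334 ≈ -1.1039)
(-1232674 + 1120930) + ((-680106 + 526439) + K) = (-1232674 + 1120930) + ((-680106 + 526439) - 10475702069/9489728334) = -111744 + (-153667 - 10475702069/9489728334) = -111744 - 1458268559602847/9489728334 = -2518688762557343/9489728334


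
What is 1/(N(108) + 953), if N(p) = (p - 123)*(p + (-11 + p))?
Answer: -1/2122 ≈ -0.00047125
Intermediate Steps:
N(p) = (-123 + p)*(-11 + 2*p)
1/(N(108) + 953) = 1/((1353 - 257*108 + 2*108**2) + 953) = 1/((1353 - 27756 + 2*11664) + 953) = 1/((1353 - 27756 + 23328) + 953) = 1/(-3075 + 953) = 1/(-2122) = -1/2122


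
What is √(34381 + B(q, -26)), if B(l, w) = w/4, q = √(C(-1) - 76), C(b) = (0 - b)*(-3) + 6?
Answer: √137498/2 ≈ 185.40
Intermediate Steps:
C(b) = 6 + 3*b (C(b) = -b*(-3) + 6 = 3*b + 6 = 6 + 3*b)
q = I*√73 (q = √((6 + 3*(-1)) - 76) = √((6 - 3) - 76) = √(3 - 76) = √(-73) = I*√73 ≈ 8.544*I)
B(l, w) = w/4 (B(l, w) = w*(¼) = w/4)
√(34381 + B(q, -26)) = √(34381 + (¼)*(-26)) = √(34381 - 13/2) = √(68749/2) = √137498/2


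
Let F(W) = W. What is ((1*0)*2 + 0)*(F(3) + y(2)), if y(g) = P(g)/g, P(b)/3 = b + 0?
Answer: 0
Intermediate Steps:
P(b) = 3*b (P(b) = 3*(b + 0) = 3*b)
y(g) = 3 (y(g) = (3*g)/g = 3)
((1*0)*2 + 0)*(F(3) + y(2)) = ((1*0)*2 + 0)*(3 + 3) = (0*2 + 0)*6 = (0 + 0)*6 = 0*6 = 0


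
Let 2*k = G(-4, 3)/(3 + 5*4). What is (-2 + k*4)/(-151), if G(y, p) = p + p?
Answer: 34/3473 ≈ 0.0097898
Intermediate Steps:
G(y, p) = 2*p
k = 3/23 (k = ((2*3)/(3 + 5*4))/2 = (6/(3 + 20))/2 = (6/23)/2 = (6*(1/23))/2 = (½)*(6/23) = 3/23 ≈ 0.13043)
(-2 + k*4)/(-151) = (-2 + (3/23)*4)/(-151) = (-2 + 12/23)*(-1/151) = -34/23*(-1/151) = 34/3473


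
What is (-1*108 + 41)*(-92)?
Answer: 6164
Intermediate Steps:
(-1*108 + 41)*(-92) = (-108 + 41)*(-92) = -67*(-92) = 6164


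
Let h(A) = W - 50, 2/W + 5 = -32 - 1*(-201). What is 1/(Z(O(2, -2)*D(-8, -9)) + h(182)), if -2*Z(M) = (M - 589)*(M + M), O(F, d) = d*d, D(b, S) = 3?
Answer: 82/563669 ≈ 0.00014548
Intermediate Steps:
O(F, d) = d²
W = 1/82 (W = 2/(-5 + (-32 - 1*(-201))) = 2/(-5 + (-32 + 201)) = 2/(-5 + 169) = 2/164 = 2*(1/164) = 1/82 ≈ 0.012195)
h(A) = -4099/82 (h(A) = 1/82 - 50 = -4099/82)
Z(M) = -M*(-589 + M) (Z(M) = -(M - 589)*(M + M)/2 = -(-589 + M)*2*M/2 = -M*(-589 + M))
1/(Z(O(2, -2)*D(-8, -9)) + h(182)) = 1/(((-2)²*3)*(589 - (-2)²*3) - 4099/82) = 1/((4*3)*(589 - 4*3) - 4099/82) = 1/(12*(589 - 1*12) - 4099/82) = 1/(12*(589 - 12) - 4099/82) = 1/(12*577 - 4099/82) = 1/(6924 - 4099/82) = 1/(563669/82) = 82/563669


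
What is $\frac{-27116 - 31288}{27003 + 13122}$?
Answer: $- \frac{19468}{13375} \approx -1.4556$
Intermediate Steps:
$\frac{-27116 - 31288}{27003 + 13122} = - \frac{58404}{40125} = \left(-58404\right) \frac{1}{40125} = - \frac{19468}{13375}$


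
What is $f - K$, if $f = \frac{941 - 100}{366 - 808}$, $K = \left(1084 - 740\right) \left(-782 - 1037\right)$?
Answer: $\frac{276574471}{442} \approx 6.2573 \cdot 10^{5}$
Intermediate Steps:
$K = -625736$ ($K = 344 \left(-1819\right) = -625736$)
$f = - \frac{841}{442}$ ($f = \frac{841}{366 - 808} = \frac{841}{-442} = 841 \left(- \frac{1}{442}\right) = - \frac{841}{442} \approx -1.9027$)
$f - K = - \frac{841}{442} - -625736 = - \frac{841}{442} + 625736 = \frac{276574471}{442}$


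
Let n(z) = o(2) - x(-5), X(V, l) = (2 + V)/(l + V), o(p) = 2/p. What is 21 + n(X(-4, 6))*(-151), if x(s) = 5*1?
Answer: 625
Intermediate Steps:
x(s) = 5
X(V, l) = (2 + V)/(V + l)
n(z) = -4 (n(z) = 2/2 - 1*5 = 2*(½) - 5 = 1 - 5 = -4)
21 + n(X(-4, 6))*(-151) = 21 - 4*(-151) = 21 + 604 = 625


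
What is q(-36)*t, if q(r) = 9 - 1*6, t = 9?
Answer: 27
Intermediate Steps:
q(r) = 3 (q(r) = 9 - 6 = 3)
q(-36)*t = 3*9 = 27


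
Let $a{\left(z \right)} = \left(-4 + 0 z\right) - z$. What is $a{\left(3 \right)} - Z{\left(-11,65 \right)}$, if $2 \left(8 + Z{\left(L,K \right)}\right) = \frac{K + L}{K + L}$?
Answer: $\frac{1}{2} \approx 0.5$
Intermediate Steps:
$Z{\left(L,K \right)} = - \frac{15}{2}$ ($Z{\left(L,K \right)} = -8 + \frac{\left(K + L\right) \frac{1}{K + L}}{2} = -8 + \frac{1}{2} \cdot 1 = -8 + \frac{1}{2} = - \frac{15}{2}$)
$a{\left(z \right)} = -4 - z$ ($a{\left(z \right)} = \left(-4 + 0\right) - z = -4 - z$)
$a{\left(3 \right)} - Z{\left(-11,65 \right)} = \left(-4 - 3\right) - - \frac{15}{2} = \left(-4 - 3\right) + \frac{15}{2} = -7 + \frac{15}{2} = \frac{1}{2}$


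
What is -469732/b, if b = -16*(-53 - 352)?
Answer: -117433/1620 ≈ -72.490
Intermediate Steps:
b = 6480 (b = -16*(-405) = 6480)
-469732/b = -469732/6480 = -469732*1/6480 = -117433/1620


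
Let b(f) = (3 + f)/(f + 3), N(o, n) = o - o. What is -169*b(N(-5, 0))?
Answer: -169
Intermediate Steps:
N(o, n) = 0
b(f) = 1 (b(f) = (3 + f)/(3 + f) = 1)
-169*b(N(-5, 0)) = -169*1 = -169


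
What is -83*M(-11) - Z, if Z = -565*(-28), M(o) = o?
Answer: -14907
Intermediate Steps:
Z = 15820
-83*M(-11) - Z = -83*(-11) - 1*15820 = 913 - 15820 = -14907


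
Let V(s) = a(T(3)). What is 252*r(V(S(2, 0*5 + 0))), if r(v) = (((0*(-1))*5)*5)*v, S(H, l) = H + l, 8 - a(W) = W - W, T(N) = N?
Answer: 0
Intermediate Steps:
a(W) = 8 (a(W) = 8 - (W - W) = 8 - 1*0 = 8 + 0 = 8)
V(s) = 8
r(v) = 0 (r(v) = ((0*5)*5)*v = (0*5)*v = 0*v = 0)
252*r(V(S(2, 0*5 + 0))) = 252*0 = 0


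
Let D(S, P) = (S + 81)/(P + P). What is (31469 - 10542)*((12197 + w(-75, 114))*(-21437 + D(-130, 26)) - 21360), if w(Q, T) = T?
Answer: -22094213281617/4 ≈ -5.5236e+12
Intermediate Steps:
D(S, P) = (81 + S)/(2*P) (D(S, P) = (81 + S)/((2*P)) = (81 + S)*(1/(2*P)) = (81 + S)/(2*P))
(31469 - 10542)*((12197 + w(-75, 114))*(-21437 + D(-130, 26)) - 21360) = (31469 - 10542)*((12197 + 114)*(-21437 + (½)*(81 - 130)/26) - 21360) = 20927*(12311*(-21437 + (½)*(1/26)*(-49)) - 21360) = 20927*(12311*(-21437 - 49/52) - 21360) = 20927*(12311*(-1114773/52) - 21360) = 20927*(-1055690031/4 - 21360) = 20927*(-1055775471/4) = -22094213281617/4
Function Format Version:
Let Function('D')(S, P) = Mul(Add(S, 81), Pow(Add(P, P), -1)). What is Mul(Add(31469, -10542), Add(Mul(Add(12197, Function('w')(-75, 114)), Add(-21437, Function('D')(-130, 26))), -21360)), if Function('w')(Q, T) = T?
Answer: Rational(-22094213281617, 4) ≈ -5.5236e+12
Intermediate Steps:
Function('D')(S, P) = Mul(Rational(1, 2), Pow(P, -1), Add(81, S)) (Function('D')(S, P) = Mul(Add(81, S), Pow(Mul(2, P), -1)) = Mul(Add(81, S), Mul(Rational(1, 2), Pow(P, -1))) = Mul(Rational(1, 2), Pow(P, -1), Add(81, S)))
Mul(Add(31469, -10542), Add(Mul(Add(12197, Function('w')(-75, 114)), Add(-21437, Function('D')(-130, 26))), -21360)) = Mul(Add(31469, -10542), Add(Mul(Add(12197, 114), Add(-21437, Mul(Rational(1, 2), Pow(26, -1), Add(81, -130)))), -21360)) = Mul(20927, Add(Mul(12311, Add(-21437, Mul(Rational(1, 2), Rational(1, 26), -49))), -21360)) = Mul(20927, Add(Mul(12311, Add(-21437, Rational(-49, 52))), -21360)) = Mul(20927, Add(Mul(12311, Rational(-1114773, 52)), -21360)) = Mul(20927, Add(Rational(-1055690031, 4), -21360)) = Mul(20927, Rational(-1055775471, 4)) = Rational(-22094213281617, 4)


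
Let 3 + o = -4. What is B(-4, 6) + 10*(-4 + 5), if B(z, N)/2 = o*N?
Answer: -74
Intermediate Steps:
o = -7 (o = -3 - 4 = -7)
B(z, N) = -14*N (B(z, N) = 2*(-7*N) = -14*N)
B(-4, 6) + 10*(-4 + 5) = -14*6 + 10*(-4 + 5) = -84 + 10*1 = -84 + 10 = -74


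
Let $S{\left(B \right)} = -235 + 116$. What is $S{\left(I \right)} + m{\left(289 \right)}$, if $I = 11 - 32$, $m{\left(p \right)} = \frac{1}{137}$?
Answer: $- \frac{16302}{137} \approx -118.99$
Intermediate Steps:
$m{\left(p \right)} = \frac{1}{137}$
$I = -21$ ($I = 11 - 32 = -21$)
$S{\left(B \right)} = -119$
$S{\left(I \right)} + m{\left(289 \right)} = -119 + \frac{1}{137} = - \frac{16302}{137}$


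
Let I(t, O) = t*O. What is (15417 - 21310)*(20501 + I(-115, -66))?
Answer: -165540263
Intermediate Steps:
I(t, O) = O*t
(15417 - 21310)*(20501 + I(-115, -66)) = (15417 - 21310)*(20501 - 66*(-115)) = -5893*(20501 + 7590) = -5893*28091 = -165540263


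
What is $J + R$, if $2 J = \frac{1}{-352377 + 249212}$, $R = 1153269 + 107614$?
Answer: $\frac{260157989389}{206330} \approx 1.2609 \cdot 10^{6}$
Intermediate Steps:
$R = 1260883$
$J = - \frac{1}{206330}$ ($J = \frac{1}{2 \left(-352377 + 249212\right)} = \frac{1}{2 \left(-103165\right)} = \frac{1}{2} \left(- \frac{1}{103165}\right) = - \frac{1}{206330} \approx -4.8466 \cdot 10^{-6}$)
$J + R = - \frac{1}{206330} + 1260883 = \frac{260157989389}{206330}$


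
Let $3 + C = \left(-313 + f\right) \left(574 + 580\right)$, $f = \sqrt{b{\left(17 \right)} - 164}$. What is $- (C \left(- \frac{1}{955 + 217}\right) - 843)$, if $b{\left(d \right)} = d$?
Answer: $\frac{626791}{1172} + \frac{4039 i \sqrt{3}}{586} \approx 534.8 + 11.938 i$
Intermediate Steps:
$f = 7 i \sqrt{3}$ ($f = \sqrt{17 - 164} = \sqrt{-147} = 7 i \sqrt{3} \approx 12.124 i$)
$C = -361205 + 8078 i \sqrt{3}$ ($C = -3 + \left(-313 + 7 i \sqrt{3}\right) \left(574 + 580\right) = -3 + \left(-313 + 7 i \sqrt{3}\right) 1154 = -3 - \left(361202 - 8078 i \sqrt{3}\right) = -361205 + 8078 i \sqrt{3} \approx -3.6121 \cdot 10^{5} + 13992.0 i$)
$- (C \left(- \frac{1}{955 + 217}\right) - 843) = - (\left(-361205 + 8078 i \sqrt{3}\right) \left(- \frac{1}{955 + 217}\right) - 843) = - (\left(-361205 + 8078 i \sqrt{3}\right) \left(- \frac{1}{1172}\right) - 843) = - (\left(\frac{361205}{1172} - \frac{4039 i \sqrt{3}}{586}\right) - 843) = - (- \frac{626791}{1172} - \frac{4039 i \sqrt{3}}{586}) = \frac{626791}{1172} + \frac{4039 i \sqrt{3}}{586}$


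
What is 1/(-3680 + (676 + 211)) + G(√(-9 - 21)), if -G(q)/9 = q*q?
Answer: 754109/2793 ≈ 270.00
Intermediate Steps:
G(q) = -9*q² (G(q) = -9*q*q = -9*q²)
1/(-3680 + (676 + 211)) + G(√(-9 - 21)) = 1/(-3680 + (676 + 211)) - 9*(√(-9 - 21))² = 1/(-3680 + 887) - 9*(√(-30))² = 1/(-2793) - 9*(I*√30)² = -1/2793 - 9*(-30) = -1/2793 + 270 = 754109/2793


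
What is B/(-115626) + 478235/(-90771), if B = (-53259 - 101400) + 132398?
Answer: -5919527431/1166165294 ≈ -5.0761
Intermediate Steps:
B = -22261 (B = -154659 + 132398 = -22261)
B/(-115626) + 478235/(-90771) = -22261/(-115626) + 478235/(-90771) = -22261*(-1/115626) + 478235*(-1/90771) = 22261/115626 - 478235/90771 = -5919527431/1166165294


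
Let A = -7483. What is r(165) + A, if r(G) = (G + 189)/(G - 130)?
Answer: -261551/35 ≈ -7472.9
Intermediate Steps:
r(G) = (189 + G)/(-130 + G)
r(165) + A = (189 + 165)/(-130 + 165) - 7483 = 354/35 - 7483 = -261551/35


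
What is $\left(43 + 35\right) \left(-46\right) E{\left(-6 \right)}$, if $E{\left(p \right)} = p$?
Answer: $21528$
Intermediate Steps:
$\left(43 + 35\right) \left(-46\right) E{\left(-6 \right)} = \left(43 + 35\right) \left(-46\right) \left(-6\right) = 78 \left(-46\right) \left(-6\right) = \left(-3588\right) \left(-6\right) = 21528$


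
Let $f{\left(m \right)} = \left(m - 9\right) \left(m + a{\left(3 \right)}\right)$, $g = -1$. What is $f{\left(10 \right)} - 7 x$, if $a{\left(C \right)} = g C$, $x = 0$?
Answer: $7$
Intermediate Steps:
$a{\left(C \right)} = - C$
$f{\left(m \right)} = \left(-9 + m\right) \left(-3 + m\right)$ ($f{\left(m \right)} = \left(m - 9\right) \left(m - 3\right) = \left(-9 + m\right) \left(m - 3\right) = \left(-9 + m\right) \left(-3 + m\right)$)
$f{\left(10 \right)} - 7 x = \left(27 + 10^{2} - 120\right) - 0 = \left(27 + 100 - 120\right) + 0 = 7 + 0 = 7$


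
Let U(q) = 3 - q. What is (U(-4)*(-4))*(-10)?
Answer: 280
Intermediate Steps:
(U(-4)*(-4))*(-10) = ((3 - 1*(-4))*(-4))*(-10) = ((3 + 4)*(-4))*(-10) = (7*(-4))*(-10) = -28*(-10) = 280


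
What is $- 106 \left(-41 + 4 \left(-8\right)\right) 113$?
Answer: $874394$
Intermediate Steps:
$- 106 \left(-41 + 4 \left(-8\right)\right) 113 = - 106 \left(-41 - 32\right) 113 = \left(-106\right) \left(-73\right) 113 = 7738 \cdot 113 = 874394$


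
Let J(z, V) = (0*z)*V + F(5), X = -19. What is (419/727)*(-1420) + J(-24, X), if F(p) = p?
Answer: -591345/727 ≈ -813.40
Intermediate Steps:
J(z, V) = 5 (J(z, V) = (0*z)*V + 5 = 0*V + 5 = 0 + 5 = 5)
(419/727)*(-1420) + J(-24, X) = (419/727)*(-1420) + 5 = -594980/727 + 5 = -591345/727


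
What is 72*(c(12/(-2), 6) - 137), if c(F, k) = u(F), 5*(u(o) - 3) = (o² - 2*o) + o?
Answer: -45216/5 ≈ -9043.2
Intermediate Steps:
u(o) = 3 - o/5 + o²/5 (u(o) = 3 + ((o² - 2*o) + o)/5 = 3 + (o² - o)/5 = 3 + (-o/5 + o²/5) = 3 - o/5 + o²/5)
c(F, k) = 3 - F/5 + F²/5
72*(c(12/(-2), 6) - 137) = 72*((3 - 12/(5*(-2)) + (12/(-2))²/5) - 137) = 72*((3 - 12*(-1)/(5*2) + (12*(-½))²/5) - 137) = 72*((3 - ⅕*(-6) + (⅕)*(-6)²) - 137) = 72*((3 + 6/5 + (⅕)*36) - 137) = 72*((3 + 6/5 + 36/5) - 137) = 72*(57/5 - 137) = 72*(-628/5) = -45216/5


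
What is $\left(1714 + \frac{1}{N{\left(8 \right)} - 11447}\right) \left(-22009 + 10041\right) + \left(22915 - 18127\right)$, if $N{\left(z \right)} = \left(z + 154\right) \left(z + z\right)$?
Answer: $- \frac{16509231932}{805} \approx -2.0508 \cdot 10^{7}$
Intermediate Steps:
$N{\left(z \right)} = 2 z \left(154 + z\right)$ ($N{\left(z \right)} = \left(154 + z\right) 2 z = 2 z \left(154 + z\right)$)
$\left(1714 + \frac{1}{N{\left(8 \right)} - 11447}\right) \left(-22009 + 10041\right) + \left(22915 - 18127\right) = \left(1714 + \frac{1}{2 \cdot 8 \left(154 + 8\right) - 11447}\right) \left(-22009 + 10041\right) + \left(22915 - 18127\right) = \left(1714 + \frac{1}{2 \cdot 8 \cdot 162 - 11447}\right) \left(-11968\right) + \left(22915 - 18127\right) = \left(1714 + \frac{1}{2592 - 11447}\right) \left(-11968\right) + 4788 = \left(1714 + \frac{1}{-8855}\right) \left(-11968\right) + 4788 = \left(1714 - \frac{1}{8855}\right) \left(-11968\right) + 4788 = \frac{15177469}{8855} \left(-11968\right) + 4788 = - \frac{16513086272}{805} + 4788 = - \frac{16509231932}{805}$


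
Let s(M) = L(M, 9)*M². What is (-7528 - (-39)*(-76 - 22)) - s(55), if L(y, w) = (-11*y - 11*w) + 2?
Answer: 2112200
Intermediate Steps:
L(y, w) = 2 - 11*w - 11*y (L(y, w) = (-11*w - 11*y) + 2 = 2 - 11*w - 11*y)
s(M) = M²*(-97 - 11*M) (s(M) = (2 - 11*9 - 11*M)*M² = (2 - 99 - 11*M)*M² = (-97 - 11*M)*M² = M²*(-97 - 11*M))
(-7528 - (-39)*(-76 - 22)) - s(55) = (-7528 - (-39)*(-76 - 22)) - 55²*(-97 - 11*55) = (-7528 - (-39)*(-98)) - 3025*(-97 - 605) = (-7528 - 1*3822) - 3025*(-702) = (-7528 - 3822) - 1*(-2123550) = -11350 + 2123550 = 2112200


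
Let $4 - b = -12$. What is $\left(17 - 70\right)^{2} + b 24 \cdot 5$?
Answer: $4729$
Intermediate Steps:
$b = 16$ ($b = 4 - -12 = 4 + 12 = 16$)
$\left(17 - 70\right)^{2} + b 24 \cdot 5 = \left(17 - 70\right)^{2} + 16 \cdot 24 \cdot 5 = \left(-53\right)^{2} + 384 \cdot 5 = 2809 + 1920 = 4729$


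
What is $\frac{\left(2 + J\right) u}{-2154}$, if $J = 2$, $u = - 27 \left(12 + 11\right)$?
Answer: $\frac{414}{359} \approx 1.1532$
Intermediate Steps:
$u = -621$ ($u = \left(-27\right) 23 = -621$)
$\frac{\left(2 + J\right) u}{-2154} = \frac{\left(2 + 2\right) \left(-621\right)}{-2154} = 4 \left(-621\right) \left(- \frac{1}{2154}\right) = \left(-2484\right) \left(- \frac{1}{2154}\right) = \frac{414}{359}$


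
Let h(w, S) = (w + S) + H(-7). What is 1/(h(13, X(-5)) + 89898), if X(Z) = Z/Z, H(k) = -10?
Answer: 1/89902 ≈ 1.1123e-5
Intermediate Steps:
X(Z) = 1
h(w, S) = -10 + S + w (h(w, S) = (w + S) - 10 = (S + w) - 10 = -10 + S + w)
1/(h(13, X(-5)) + 89898) = 1/((-10 + 1 + 13) + 89898) = 1/(4 + 89898) = 1/89902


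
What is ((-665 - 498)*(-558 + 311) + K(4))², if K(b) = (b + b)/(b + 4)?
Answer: 82519456644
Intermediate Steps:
K(b) = 2*b/(4 + b) (K(b) = (2*b)/(4 + b) = 2*b/(4 + b))
((-665 - 498)*(-558 + 311) + K(4))² = ((-665 - 498)*(-558 + 311) + 2*4/(4 + 4))² = (-1163*(-247) + 2*4/8)² = (287261 + 2*4*(⅛))² = (287261 + 1)² = 287262² = 82519456644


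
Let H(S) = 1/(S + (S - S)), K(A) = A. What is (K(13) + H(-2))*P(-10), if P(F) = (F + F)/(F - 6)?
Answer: 125/8 ≈ 15.625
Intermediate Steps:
P(F) = 2*F/(-6 + F) (P(F) = (2*F)/(-6 + F) = 2*F/(-6 + F))
H(S) = 1/S (H(S) = 1/(S + 0) = 1/S)
(K(13) + H(-2))*P(-10) = (13 + 1/(-2))*(2*(-10)/(-6 - 10)) = (13 - 1/2)*(2*(-10)/(-16)) = 25*(2*(-10)*(-1/16))/2 = (25/2)*(5/4) = 125/8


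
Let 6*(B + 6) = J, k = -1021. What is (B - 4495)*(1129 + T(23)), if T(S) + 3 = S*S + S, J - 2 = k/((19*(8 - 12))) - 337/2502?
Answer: -2153014816921/285228 ≈ -7.5484e+6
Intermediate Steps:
J = 1454617/95076 (J = 2 + (-1021*1/(19*(8 - 12)) - 337/2502) = 2 + (-1021/(19*(-4)) - 337*1/2502) = 2 + (-1021/(-76) - 337/2502) = 2 + (-1021*(-1/76) - 337/2502) = 2 + (1021/76 - 337/2502) = 2 + 1264465/95076 = 1454617/95076 ≈ 15.300)
B = -1968119/570456 (B = -6 + (⅙)*(1454617/95076) = -6 + 1454617/570456 = -1968119/570456 ≈ -3.4501)
T(S) = -3 + S + S² (T(S) = -3 + (S*S + S) = -3 + (S² + S) = -3 + (S + S²) = -3 + S + S²)
(B - 4495)*(1129 + T(23)) = (-1968119/570456 - 4495)*(1129 + (-3 + 23 + 23²)) = -2566167839*(1129 + (-3 + 23 + 529))/570456 = -2566167839*(1129 + 549)/570456 = -2566167839/570456*1678 = -2153014816921/285228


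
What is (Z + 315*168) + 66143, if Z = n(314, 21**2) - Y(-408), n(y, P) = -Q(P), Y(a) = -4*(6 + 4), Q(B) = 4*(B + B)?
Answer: 115575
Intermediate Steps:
Q(B) = 8*B (Q(B) = 4*(2*B) = 8*B)
Y(a) = -40 (Y(a) = -4*10 = -40)
n(y, P) = -8*P
Z = -3488 (Z = -8*21**2 - 1*(-40) = -8*441 + 40 = -3528 + 40 = -3488)
(Z + 315*168) + 66143 = (-3488 + 315*168) + 66143 = (-3488 + 52920) + 66143 = 49432 + 66143 = 115575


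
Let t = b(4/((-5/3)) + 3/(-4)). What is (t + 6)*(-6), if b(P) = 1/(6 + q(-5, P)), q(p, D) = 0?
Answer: -37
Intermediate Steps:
b(P) = ⅙ (b(P) = 1/(6 + 0) = 1/6 = ⅙)
t = ⅙ ≈ 0.16667
(t + 6)*(-6) = (⅙ + 6)*(-6) = (37/6)*(-6) = -37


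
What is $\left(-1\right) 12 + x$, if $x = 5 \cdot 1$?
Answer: $-7$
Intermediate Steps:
$x = 5$
$\left(-1\right) 12 + x = \left(-1\right) 12 + 5 = -12 + 5 = -7$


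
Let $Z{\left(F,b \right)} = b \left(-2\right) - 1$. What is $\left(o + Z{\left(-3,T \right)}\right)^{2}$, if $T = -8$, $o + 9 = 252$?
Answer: $66564$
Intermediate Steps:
$o = 243$ ($o = -9 + 252 = 243$)
$Z{\left(F,b \right)} = -1 - 2 b$ ($Z{\left(F,b \right)} = - 2 b - 1 = -1 - 2 b$)
$\left(o + Z{\left(-3,T \right)}\right)^{2} = \left(243 - -15\right)^{2} = \left(243 + \left(-1 + 16\right)\right)^{2} = \left(243 + 15\right)^{2} = 258^{2} = 66564$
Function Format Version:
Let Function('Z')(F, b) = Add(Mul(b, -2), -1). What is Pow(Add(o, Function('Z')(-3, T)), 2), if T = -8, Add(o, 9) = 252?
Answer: 66564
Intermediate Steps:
o = 243 (o = Add(-9, 252) = 243)
Function('Z')(F, b) = Add(-1, Mul(-2, b)) (Function('Z')(F, b) = Add(Mul(-2, b), -1) = Add(-1, Mul(-2, b)))
Pow(Add(o, Function('Z')(-3, T)), 2) = Pow(Add(243, Add(-1, Mul(-2, -8))), 2) = Pow(Add(243, Add(-1, 16)), 2) = Pow(Add(243, 15), 2) = Pow(258, 2) = 66564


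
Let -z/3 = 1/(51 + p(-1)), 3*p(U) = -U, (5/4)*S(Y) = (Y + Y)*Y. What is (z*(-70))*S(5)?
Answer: 1800/11 ≈ 163.64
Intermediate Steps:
S(Y) = 8*Y**2/5 (S(Y) = 4*((Y + Y)*Y)/5 = 4*((2*Y)*Y)/5 = 4*(2*Y**2)/5 = 8*Y**2/5)
p(U) = -U/3 (p(U) = (-U)/3 = -U/3)
z = -9/154 (z = -3/(51 - 1/3*(-1)) = -3/(51 + 1/3) = -3/154/3 = -3*3/154 = -9/154 ≈ -0.058442)
(z*(-70))*S(5) = (-9/154*(-70))*((8/5)*5**2) = 45*((8/5)*25)/11 = (45/11)*40 = 1800/11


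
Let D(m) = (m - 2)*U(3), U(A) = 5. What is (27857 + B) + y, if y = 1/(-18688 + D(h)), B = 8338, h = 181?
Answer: 644017634/17793 ≈ 36195.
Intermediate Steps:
D(m) = -10 + 5*m (D(m) = (m - 2)*5 = (-2 + m)*5 = -10 + 5*m)
y = -1/17793 (y = 1/(-18688 + (-10 + 5*181)) = 1/(-18688 + (-10 + 905)) = 1/(-18688 + 895) = 1/(-17793) = -1/17793 ≈ -5.6202e-5)
(27857 + B) + y = (27857 + 8338) - 1/17793 = 36195 - 1/17793 = 644017634/17793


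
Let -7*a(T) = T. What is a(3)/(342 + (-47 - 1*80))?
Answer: -3/1505 ≈ -0.0019934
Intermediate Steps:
a(T) = -T/7
a(3)/(342 + (-47 - 1*80)) = (-1/7*3)/(342 + (-47 - 1*80)) = -3/7/(342 + (-47 - 80)) = -3/7/(342 - 127) = -3/7/215 = (1/215)*(-3/7) = -3/1505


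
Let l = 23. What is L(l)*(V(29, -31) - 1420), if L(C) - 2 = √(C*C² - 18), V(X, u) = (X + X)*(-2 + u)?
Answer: -6668 - 3334*√12149 ≈ -3.7415e+5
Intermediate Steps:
V(X, u) = 2*X*(-2 + u) (V(X, u) = (2*X)*(-2 + u) = 2*X*(-2 + u))
L(C) = 2 + √(-18 + C³) (L(C) = 2 + √(C*C² - 18) = 2 + √(C³ - 18) = 2 + √(-18 + C³))
L(l)*(V(29, -31) - 1420) = (2 + √(-18 + 23³))*(2*29*(-2 - 31) - 1420) = (2 + √(-18 + 12167))*(2*29*(-33) - 1420) = (2 + √12149)*(-1914 - 1420) = (2 + √12149)*(-3334) = -6668 - 3334*√12149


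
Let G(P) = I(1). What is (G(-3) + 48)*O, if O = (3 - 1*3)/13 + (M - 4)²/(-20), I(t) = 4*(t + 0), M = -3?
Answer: -637/5 ≈ -127.40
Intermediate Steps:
I(t) = 4*t
G(P) = 4 (G(P) = 4*1 = 4)
O = -49/20 (O = (3 - 1*3)/13 + (-3 - 4)²/(-20) = (3 - 3)*(1/13) + (-7)²*(-1/20) = 0*(1/13) + 49*(-1/20) = 0 - 49/20 = -49/20 ≈ -2.4500)
(G(-3) + 48)*O = (4 + 48)*(-49/20) = 52*(-49/20) = -637/5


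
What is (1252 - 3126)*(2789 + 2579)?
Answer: -10059632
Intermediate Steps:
(1252 - 3126)*(2789 + 2579) = -1874*5368 = -10059632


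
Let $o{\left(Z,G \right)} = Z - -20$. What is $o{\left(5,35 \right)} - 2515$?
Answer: $-2490$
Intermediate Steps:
$o{\left(Z,G \right)} = 20 + Z$ ($o{\left(Z,G \right)} = Z + 20 = 20 + Z$)
$o{\left(5,35 \right)} - 2515 = \left(20 + 5\right) - 2515 = 25 - 2515 = -2490$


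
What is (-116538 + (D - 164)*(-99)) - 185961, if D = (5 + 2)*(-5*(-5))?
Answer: -303588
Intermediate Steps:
D = 175 (D = 7*25 = 175)
(-116538 + (D - 164)*(-99)) - 185961 = (-116538 + (175 - 164)*(-99)) - 185961 = (-116538 + 11*(-99)) - 185961 = (-116538 - 1089) - 185961 = -117627 - 185961 = -303588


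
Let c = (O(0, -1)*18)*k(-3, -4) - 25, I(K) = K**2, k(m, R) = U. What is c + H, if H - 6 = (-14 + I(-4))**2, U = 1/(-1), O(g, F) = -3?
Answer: 39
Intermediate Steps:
U = -1
k(m, R) = -1
c = 29 (c = -3*18*(-1) - 25 = -54*(-1) - 25 = 54 - 25 = 29)
H = 10 (H = 6 + (-14 + (-4)**2)**2 = 6 + (-14 + 16)**2 = 6 + 2**2 = 6 + 4 = 10)
c + H = 29 + 10 = 39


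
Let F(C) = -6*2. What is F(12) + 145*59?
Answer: 8543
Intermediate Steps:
F(C) = -12
F(12) + 145*59 = -12 + 145*59 = -12 + 8555 = 8543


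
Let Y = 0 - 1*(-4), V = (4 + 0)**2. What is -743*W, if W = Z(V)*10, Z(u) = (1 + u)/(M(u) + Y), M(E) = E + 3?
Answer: -126310/23 ≈ -5491.7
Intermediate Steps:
M(E) = 3 + E
V = 16 (V = 4**2 = 16)
Y = 4 (Y = 0 + 4 = 4)
Z(u) = (1 + u)/(7 + u) (Z(u) = (1 + u)/((3 + u) + 4) = (1 + u)/(7 + u))
W = 170/23 (W = ((1 + 16)/(7 + 16))*10 = (17/23)*10 = 170/23 ≈ 7.3913)
-743*W = -743*170/23 = -126310/23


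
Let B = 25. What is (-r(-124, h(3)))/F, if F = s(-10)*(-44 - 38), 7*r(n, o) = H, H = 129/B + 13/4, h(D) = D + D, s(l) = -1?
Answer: -841/57400 ≈ -0.014652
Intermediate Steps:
h(D) = 2*D
H = 841/100 (H = 129/25 + 13/4 = 841/100 ≈ 8.4100)
r(n, o) = 841/700 (r(n, o) = (⅐)*(841/100) = 841/700)
F = 82 (F = -(-44 - 38) = -1*(-82) = 82)
(-r(-124, h(3)))/F = -1*841/700/82 = -841/700*1/82 = -841/57400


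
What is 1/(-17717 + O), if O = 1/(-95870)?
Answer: -95870/1698528791 ≈ -5.6443e-5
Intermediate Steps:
O = -1/95870 ≈ -1.0431e-5
1/(-17717 + O) = 1/(-17717 - 1/95870) = 1/(-1698528791/95870) = -95870/1698528791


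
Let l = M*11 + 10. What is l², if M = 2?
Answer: 1024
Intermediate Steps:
l = 32 (l = 2*11 + 10 = 22 + 10 = 32)
l² = 32² = 1024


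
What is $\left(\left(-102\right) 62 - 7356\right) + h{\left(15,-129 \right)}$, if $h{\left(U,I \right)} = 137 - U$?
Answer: $-13558$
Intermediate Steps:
$\left(\left(-102\right) 62 - 7356\right) + h{\left(15,-129 \right)} = \left(\left(-102\right) 62 - 7356\right) + \left(137 - 15\right) = \left(-6324 - 7356\right) + \left(137 - 15\right) = -13680 + 122 = -13558$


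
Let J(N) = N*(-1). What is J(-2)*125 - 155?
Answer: 95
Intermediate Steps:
J(N) = -N
J(-2)*125 - 155 = -1*(-2)*125 - 155 = 2*125 - 155 = 250 - 155 = 95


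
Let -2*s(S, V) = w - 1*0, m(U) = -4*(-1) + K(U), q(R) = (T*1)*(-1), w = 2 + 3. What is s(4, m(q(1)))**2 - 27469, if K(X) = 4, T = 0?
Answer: -109851/4 ≈ -27463.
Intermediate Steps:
w = 5
q(R) = 0 (q(R) = (0*1)*(-1) = 0*(-1) = 0)
m(U) = 8 (m(U) = -4*(-1) + 4 = 4 + 4 = 8)
s(S, V) = -5/2 (s(S, V) = -(5 - 1*0)/2 = -(5 + 0)/2 = -1/2*5 = -5/2)
s(4, m(q(1)))**2 - 27469 = (-5/2)**2 - 27469 = 25/4 - 27469 = -109851/4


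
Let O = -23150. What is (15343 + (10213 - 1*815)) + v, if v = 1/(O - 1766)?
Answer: 616446755/24916 ≈ 24741.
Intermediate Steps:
v = -1/24916 (v = 1/(-23150 - 1766) = 1/(-24916) = -1/24916 ≈ -4.0135e-5)
(15343 + (10213 - 1*815)) + v = (15343 + (10213 - 1*815)) - 1/24916 = (15343 + (10213 - 815)) - 1/24916 = (15343 + 9398) - 1/24916 = 24741 - 1/24916 = 616446755/24916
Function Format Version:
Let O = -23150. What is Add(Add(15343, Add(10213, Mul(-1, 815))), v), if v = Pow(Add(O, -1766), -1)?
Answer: Rational(616446755, 24916) ≈ 24741.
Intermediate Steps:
v = Rational(-1, 24916) (v = Pow(Add(-23150, -1766), -1) = Pow(-24916, -1) = Rational(-1, 24916) ≈ -4.0135e-5)
Add(Add(15343, Add(10213, Mul(-1, 815))), v) = Add(Add(15343, Add(10213, Mul(-1, 815))), Rational(-1, 24916)) = Add(Add(15343, Add(10213, -815)), Rational(-1, 24916)) = Add(Add(15343, 9398), Rational(-1, 24916)) = Add(24741, Rational(-1, 24916)) = Rational(616446755, 24916)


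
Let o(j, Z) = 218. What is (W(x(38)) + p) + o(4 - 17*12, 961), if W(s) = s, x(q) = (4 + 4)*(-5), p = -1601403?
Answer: -1601225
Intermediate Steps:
x(q) = -40 (x(q) = 8*(-5) = -40)
(W(x(38)) + p) + o(4 - 17*12, 961) = (-40 - 1601403) + 218 = -1601443 + 218 = -1601225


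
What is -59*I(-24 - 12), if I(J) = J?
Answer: 2124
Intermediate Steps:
-59*I(-24 - 12) = -59*(-24 - 12) = -59*(-36) = 2124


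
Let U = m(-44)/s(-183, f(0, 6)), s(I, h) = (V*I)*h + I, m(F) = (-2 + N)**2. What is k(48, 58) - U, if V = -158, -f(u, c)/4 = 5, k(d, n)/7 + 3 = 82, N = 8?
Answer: 106630025/192821 ≈ 553.00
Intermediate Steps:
k(d, n) = 553 (k(d, n) = -21 + 7*82 = -21 + 574 = 553)
f(u, c) = -20 (f(u, c) = -4*5 = -20)
m(F) = 36 (m(F) = (-2 + 8)**2 = 6**2 = 36)
s(I, h) = I - 158*I*h (s(I, h) = (-158*I)*h + I = -158*I*h + I = I - 158*I*h)
U = -12/192821 (U = 36/((-183*(1 - 158*(-20)))) = 36/((-183*(1 + 3160))) = 36/((-183*3161)) = 36/(-578463) = 36*(-1/578463) = -12/192821 ≈ -6.2234e-5)
k(48, 58) - U = 553 - 1*(-12/192821) = 553 + 12/192821 = 106630025/192821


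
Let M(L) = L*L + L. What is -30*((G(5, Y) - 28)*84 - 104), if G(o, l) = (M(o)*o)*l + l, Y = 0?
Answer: 73680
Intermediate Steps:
M(L) = L + L² (M(L) = L² + L = L + L²)
G(o, l) = l + l*o²*(1 + o) (G(o, l) = ((o*(1 + o))*o)*l + l = (o²*(1 + o))*l + l = l*o²*(1 + o) + l = l + l*o²*(1 + o))
-30*((G(5, Y) - 28)*84 - 104) = -30*((0*(1 + 5²*(1 + 5)) - 28)*84 - 104) = -30*((0*(1 + 25*6) - 28)*84 - 104) = -30*((0*(1 + 150) - 28)*84 - 104) = -30*((0*151 - 28)*84 - 104) = -30*((0 - 28)*84 - 104) = -30*(-28*84 - 104) = -30*(-2352 - 104) = -30*(-2456) = 73680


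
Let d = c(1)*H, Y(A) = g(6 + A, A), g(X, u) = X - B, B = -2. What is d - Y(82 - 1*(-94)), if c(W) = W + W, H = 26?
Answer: -132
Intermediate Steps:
c(W) = 2*W
g(X, u) = 2 + X (g(X, u) = X - 1*(-2) = X + 2 = 2 + X)
Y(A) = 8 + A (Y(A) = 2 + (6 + A) = 8 + A)
d = 52 (d = (2*1)*26 = 2*26 = 52)
d - Y(82 - 1*(-94)) = 52 - (8 + (82 - 1*(-94))) = 52 - (8 + (82 + 94)) = 52 - (8 + 176) = 52 - 1*184 = 52 - 184 = -132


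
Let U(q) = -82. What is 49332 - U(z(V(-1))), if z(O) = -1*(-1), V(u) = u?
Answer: 49414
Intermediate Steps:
z(O) = 1
49332 - U(z(V(-1))) = 49332 - 1*(-82) = 49332 + 82 = 49414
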